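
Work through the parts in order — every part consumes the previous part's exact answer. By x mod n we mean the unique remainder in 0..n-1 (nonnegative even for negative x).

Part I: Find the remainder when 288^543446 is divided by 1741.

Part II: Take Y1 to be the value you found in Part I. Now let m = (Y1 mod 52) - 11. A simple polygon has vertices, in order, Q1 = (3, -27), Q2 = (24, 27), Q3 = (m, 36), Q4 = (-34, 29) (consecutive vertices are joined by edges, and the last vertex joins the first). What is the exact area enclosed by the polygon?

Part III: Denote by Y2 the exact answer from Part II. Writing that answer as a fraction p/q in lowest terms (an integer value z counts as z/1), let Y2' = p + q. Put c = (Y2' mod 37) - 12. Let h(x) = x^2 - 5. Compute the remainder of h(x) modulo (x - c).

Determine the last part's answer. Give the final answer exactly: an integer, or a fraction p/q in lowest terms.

356

Part I: squarings mod 1741: 288^1=288, 288^2=1117, 288^4=1133, 288^8=572, 288^16=1617, 288^32=1448, 288^64=540, 288^128=853, 288^256=1612, 288^512=972, 288^1024=1162, 288^2048=969, 288^4096=562, 288^8192=723, 288^16384=429, 288^32768=1236, 288^65536=839, 288^131072=557, 288^262144=351, 288^524288=1331; 288^543446 = 288^2 * 288^4 * 288^16 * 288^64 * 288^128 * 288^512 * 288^2048 * 288^16384 * 288^524288 = 342 (mod 1741); answer 342
Part II: Y1 = 342; m = 19; cross terms: (3*27 - 24*-27)=729, (24*36 - 19*27)=351, (19*29 - -34*36)=1775, (-34*-27 - 3*29)=831; twice the area = |3686| = 3686; area = 1843; answer 1843
Part III: Y2 = 1843; threaded value p + q = 1844; c = 19; remainder = value at the root: 1*(19)^2 - 5 = (361) + (-5) = 356; answer 356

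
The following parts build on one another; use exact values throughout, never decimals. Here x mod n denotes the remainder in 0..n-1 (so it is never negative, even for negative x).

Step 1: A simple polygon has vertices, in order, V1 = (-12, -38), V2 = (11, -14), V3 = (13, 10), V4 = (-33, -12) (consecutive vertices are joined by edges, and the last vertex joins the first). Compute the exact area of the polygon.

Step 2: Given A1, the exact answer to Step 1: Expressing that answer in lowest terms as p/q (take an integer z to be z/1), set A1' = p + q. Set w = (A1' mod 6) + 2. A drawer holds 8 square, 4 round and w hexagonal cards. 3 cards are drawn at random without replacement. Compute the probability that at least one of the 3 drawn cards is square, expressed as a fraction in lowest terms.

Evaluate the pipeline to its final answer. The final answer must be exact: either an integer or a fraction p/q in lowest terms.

Step 1: cross terms: (-12*-14 - 11*-38)=586, (11*10 - 13*-14)=292, (13*-12 - -33*10)=174, (-33*-38 - -12*-12)=1110; twice the area = |2162| = 2162; area = 1081; answer 1081
Step 2: A1 = 1081; threaded value p + q = 1082; w = 4; total draws C(16,3) = 560; complement C(8,3) = 56; favorable 560 - 56 = 504; P = 9/10; answer 9/10

9/10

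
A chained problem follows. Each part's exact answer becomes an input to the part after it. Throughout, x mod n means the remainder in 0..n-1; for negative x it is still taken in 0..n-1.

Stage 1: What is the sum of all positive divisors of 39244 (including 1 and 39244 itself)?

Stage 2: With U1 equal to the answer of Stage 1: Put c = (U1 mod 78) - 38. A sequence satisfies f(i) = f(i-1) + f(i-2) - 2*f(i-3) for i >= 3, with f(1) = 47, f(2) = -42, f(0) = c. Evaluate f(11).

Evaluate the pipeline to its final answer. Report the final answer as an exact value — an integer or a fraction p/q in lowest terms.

742

Stage 1: 39244 = 2^2 * 9811; sigma = (1 + 2 + 4) * (1 + 9811) = 7 * 9812 = 68684; answer 68684
Stage 2: U1 = 68684; c = 6; f(3) = 1*(-42) + 1*(47) - 2*(6) = -7; iterating: f(3)=-7, f(4)=-143, f(5)=-66, f(6)=-195, f(7)=25, f(8)=-38, f(9)=377, f(10)=289, f(11)=742; answer 742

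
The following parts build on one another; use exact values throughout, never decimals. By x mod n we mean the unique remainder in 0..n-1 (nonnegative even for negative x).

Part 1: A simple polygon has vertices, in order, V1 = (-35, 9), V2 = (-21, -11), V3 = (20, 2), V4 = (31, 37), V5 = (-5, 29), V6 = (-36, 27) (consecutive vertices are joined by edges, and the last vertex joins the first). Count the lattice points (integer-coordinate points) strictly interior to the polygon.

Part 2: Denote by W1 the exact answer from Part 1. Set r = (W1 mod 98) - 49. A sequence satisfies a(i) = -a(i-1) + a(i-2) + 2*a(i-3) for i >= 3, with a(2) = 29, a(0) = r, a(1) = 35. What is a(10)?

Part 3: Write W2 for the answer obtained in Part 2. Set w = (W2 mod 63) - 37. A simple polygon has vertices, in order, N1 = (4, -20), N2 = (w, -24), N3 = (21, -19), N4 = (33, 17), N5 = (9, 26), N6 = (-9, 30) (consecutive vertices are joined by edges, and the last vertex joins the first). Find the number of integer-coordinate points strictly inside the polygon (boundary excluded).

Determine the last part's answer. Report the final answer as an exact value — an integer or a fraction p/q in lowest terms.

1328

Part 1: cross terms: (-35*-11 - -21*9)=574, (-21*2 - 20*-11)=178, (20*37 - 31*2)=678, (31*29 - -5*37)=1084, (-5*27 - -36*29)=909, (-36*9 - -35*27)=621; twice the area = |4044| = 4044; area = 2022; boundary points = 2 + 1 + 1 + 4 + 1 + 1 = 10; strictly interior points = area - boundary/2 + 1 = 2018; answer 2018
Part 2: W1 = 2018; r = 9; a(3) = -1*(29) + 1*(35) + 2*(9) = 24; iterating: a(3)=24, a(4)=75, a(5)=7, a(6)=116, a(7)=41, a(8)=89, a(9)=184, a(10)=-13; answer -13
Part 3: W2 = -13; w = 13; cross terms: (4*-24 - 13*-20)=164, (13*-19 - 21*-24)=257, (21*17 - 33*-19)=984, (33*26 - 9*17)=705, (9*30 - -9*26)=504, (-9*-20 - 4*30)=60; twice the area = |2674| = 2674; area = 1337; boundary points = 1 + 1 + 12 + 3 + 2 + 1 = 20; strictly interior points = area - boundary/2 + 1 = 1328; answer 1328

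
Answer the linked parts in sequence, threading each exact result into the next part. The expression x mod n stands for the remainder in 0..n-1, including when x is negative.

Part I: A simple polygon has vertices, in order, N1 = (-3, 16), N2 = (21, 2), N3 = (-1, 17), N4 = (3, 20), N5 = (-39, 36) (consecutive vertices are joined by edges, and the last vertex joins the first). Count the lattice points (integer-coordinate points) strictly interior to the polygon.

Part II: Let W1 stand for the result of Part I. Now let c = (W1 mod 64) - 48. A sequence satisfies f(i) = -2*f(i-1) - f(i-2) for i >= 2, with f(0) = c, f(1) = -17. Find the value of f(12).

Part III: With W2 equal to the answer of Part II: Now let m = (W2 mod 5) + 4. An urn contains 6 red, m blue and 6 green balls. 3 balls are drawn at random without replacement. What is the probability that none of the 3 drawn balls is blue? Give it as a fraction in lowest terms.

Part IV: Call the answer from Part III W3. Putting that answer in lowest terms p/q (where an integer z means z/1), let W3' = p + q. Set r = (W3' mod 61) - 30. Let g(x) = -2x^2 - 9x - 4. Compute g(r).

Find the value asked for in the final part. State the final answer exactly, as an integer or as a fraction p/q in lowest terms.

-247

Part I: cross terms: (-3*2 - 21*16)=-342, (21*17 - -1*2)=359, (-1*20 - 3*17)=-71, (3*36 - -39*20)=888, (-39*16 - -3*36)=-516; twice the area = |318| = 318; area = 159; boundary points = 2 + 1 + 1 + 2 + 4 = 10; strictly interior points = area - boundary/2 + 1 = 155; answer 155
Part II: W1 = 155; c = -21; f(2) = -2*(-17) - 1*(-21) = 55; iterating: f(2)=55, f(3)=-93, f(4)=131, f(5)=-169, f(6)=207, f(7)=-245, f(8)=283, f(9)=-321, f(10)=359, f(11)=-397, f(12)=435; answer 435
Part III: W2 = 435; m = 4; total draws C(16,3) = 560; favorable C(12,3) = 220; P = 11/28; answer 11/28
Part IV: W3 = 11/28; threaded value p + q = 39; r = 9; -2*(9)^2 - 9*(9)^1 - 4 = (-162) + (-81) + (-4) = -247; answer -247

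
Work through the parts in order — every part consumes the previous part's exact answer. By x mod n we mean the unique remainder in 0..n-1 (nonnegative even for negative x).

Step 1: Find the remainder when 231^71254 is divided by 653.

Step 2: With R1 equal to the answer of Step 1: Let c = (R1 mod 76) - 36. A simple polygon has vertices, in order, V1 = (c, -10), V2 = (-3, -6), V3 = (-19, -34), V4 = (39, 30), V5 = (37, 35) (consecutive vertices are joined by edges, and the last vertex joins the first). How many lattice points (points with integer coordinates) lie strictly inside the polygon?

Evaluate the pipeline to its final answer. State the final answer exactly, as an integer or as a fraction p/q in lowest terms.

Step 1: squarings mod 653: 231^1=231, 231^2=468, 231^4=269, 231^8=531, 231^16=518, 231^32=594, 231^64=216, 231^128=293, 231^256=306, 231^512=257, 231^1024=96, 231^2048=74, 231^4096=252, 231^8192=163, 231^16384=449, 231^32768=477, 231^65536=285; 231^71254 = 231^2 * 231^4 * 231^16 * 231^64 * 231^512 * 231^1024 * 231^4096 * 231^65536 = 396 (mod 653); answer 396
Step 2: R1 = 396; c = -20; cross terms: (-20*-6 - -3*-10)=90, (-3*-34 - -19*-6)=-12, (-19*30 - 39*-34)=756, (39*35 - 37*30)=255, (37*-10 - -20*35)=330; twice the area = |1419| = 1419; area = 1419/2; boundary points = 1 + 4 + 2 + 1 + 3 = 11; strictly interior points = area - boundary/2 + 1 = 705; answer 705

705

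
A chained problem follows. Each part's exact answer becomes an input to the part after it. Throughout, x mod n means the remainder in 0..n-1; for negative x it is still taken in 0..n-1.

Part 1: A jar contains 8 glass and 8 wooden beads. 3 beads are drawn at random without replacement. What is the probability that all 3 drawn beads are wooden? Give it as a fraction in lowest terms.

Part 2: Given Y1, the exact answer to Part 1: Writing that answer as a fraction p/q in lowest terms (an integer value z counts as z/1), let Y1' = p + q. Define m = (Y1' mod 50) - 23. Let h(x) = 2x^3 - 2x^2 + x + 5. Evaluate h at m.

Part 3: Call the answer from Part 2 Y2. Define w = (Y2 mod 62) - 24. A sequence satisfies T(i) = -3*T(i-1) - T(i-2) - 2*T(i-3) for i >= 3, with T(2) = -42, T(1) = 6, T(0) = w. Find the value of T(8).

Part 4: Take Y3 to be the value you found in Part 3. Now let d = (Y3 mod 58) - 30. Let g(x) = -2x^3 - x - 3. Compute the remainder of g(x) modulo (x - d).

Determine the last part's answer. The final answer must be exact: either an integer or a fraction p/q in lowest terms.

Part 1: total draws C(16,3) = 560; favorable C(8,3) = 56; P = 1/10; answer 1/10
Part 2: Y1 = 1/10; threaded value p + q = 11; m = -12; 2*(-12)^3 - 2*(-12)^2 + 1*(-12)^1 + 5 = (-3456) + (-288) + (-12) + (5) = -3751; answer -3751
Part 3: Y2 = -3751; w = 7; T(3) = -3*(-42) - 1*(6) - 2*(7) = 106; iterating: T(3)=106, T(4)=-288, T(5)=842, T(6)=-2450, T(7)=7084, T(8)=-20486; answer -20486
Part 4: Y3 = -20486; d = 16; remainder = value at the root: -2*(16)^3 - 1*(16)^1 - 3 = (-8192) + (-16) + (-3) = -8211; answer -8211

-8211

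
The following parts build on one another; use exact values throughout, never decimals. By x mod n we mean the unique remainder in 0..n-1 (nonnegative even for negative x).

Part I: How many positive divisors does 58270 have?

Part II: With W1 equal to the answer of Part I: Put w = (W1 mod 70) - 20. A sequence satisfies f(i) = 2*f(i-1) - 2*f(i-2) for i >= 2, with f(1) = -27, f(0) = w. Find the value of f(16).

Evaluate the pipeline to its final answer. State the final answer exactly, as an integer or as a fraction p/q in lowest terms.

Part I: 58270 = 2 * 5 * 5827; number of divisors = (1+1) * (1+1) * (1+1) = 8; answer 8
Part II: W1 = 8; w = -12; f(2) = 2*(-27) - 2*(-12) = -30; iterating: f(2)=-30, f(3)=-6, f(4)=48, f(5)=108, f(6)=120, f(7)=24, f(8)=-192, f(9)=-432, f(10)=-480, f(11)=-96, f(12)=768, f(13)=1728, f(14)=1920, f(15)=384, f(16)=-3072; answer -3072

-3072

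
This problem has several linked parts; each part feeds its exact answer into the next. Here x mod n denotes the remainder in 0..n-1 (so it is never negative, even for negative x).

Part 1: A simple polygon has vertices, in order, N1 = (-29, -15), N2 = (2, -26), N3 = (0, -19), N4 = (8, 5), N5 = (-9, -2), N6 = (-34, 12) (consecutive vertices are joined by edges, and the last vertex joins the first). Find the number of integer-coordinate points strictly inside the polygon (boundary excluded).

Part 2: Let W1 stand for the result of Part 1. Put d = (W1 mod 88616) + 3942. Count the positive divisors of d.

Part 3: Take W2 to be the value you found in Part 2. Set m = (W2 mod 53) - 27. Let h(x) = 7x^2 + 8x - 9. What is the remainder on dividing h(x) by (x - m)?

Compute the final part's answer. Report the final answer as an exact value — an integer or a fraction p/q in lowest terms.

3510

Part 1: cross terms: (-29*-26 - 2*-15)=784, (2*-19 - 0*-26)=-38, (0*5 - 8*-19)=152, (8*-2 - -9*5)=29, (-9*12 - -34*-2)=-176, (-34*-15 - -29*12)=858; twice the area = |1609| = 1609; area = 1609/2; boundary points = 1 + 1 + 8 + 1 + 1 + 1 = 13; strictly interior points = area - boundary/2 + 1 = 799; answer 799
Part 2: W1 = 799; d = 4741; 4741 = 11 * 431; number of divisors = (1+1) * (1+1) = 4; answer 4
Part 3: W2 = 4; m = -23; remainder = value at the root: 7*(-23)^2 + 8*(-23)^1 - 9 = (3703) + (-184) + (-9) = 3510; answer 3510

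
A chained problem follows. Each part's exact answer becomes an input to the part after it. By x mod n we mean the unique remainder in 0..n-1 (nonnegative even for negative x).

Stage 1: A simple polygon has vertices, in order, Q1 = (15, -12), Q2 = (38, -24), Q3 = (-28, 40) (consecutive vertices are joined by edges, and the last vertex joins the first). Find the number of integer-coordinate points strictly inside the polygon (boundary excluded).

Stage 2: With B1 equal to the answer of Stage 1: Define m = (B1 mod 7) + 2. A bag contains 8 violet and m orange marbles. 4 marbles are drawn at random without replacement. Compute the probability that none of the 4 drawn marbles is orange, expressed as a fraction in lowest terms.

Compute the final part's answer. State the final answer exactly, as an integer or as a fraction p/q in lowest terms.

14/143

Stage 1: cross terms: (15*-24 - 38*-12)=96, (38*40 - -28*-24)=848, (-28*-12 - 15*40)=-264; twice the area = |680| = 680; area = 340; boundary points = 1 + 2 + 1 = 4; strictly interior points = area - boundary/2 + 1 = 339; answer 339
Stage 2: B1 = 339; m = 5; total draws C(13,4) = 715; favorable C(8,4) = 70; P = 14/143; answer 14/143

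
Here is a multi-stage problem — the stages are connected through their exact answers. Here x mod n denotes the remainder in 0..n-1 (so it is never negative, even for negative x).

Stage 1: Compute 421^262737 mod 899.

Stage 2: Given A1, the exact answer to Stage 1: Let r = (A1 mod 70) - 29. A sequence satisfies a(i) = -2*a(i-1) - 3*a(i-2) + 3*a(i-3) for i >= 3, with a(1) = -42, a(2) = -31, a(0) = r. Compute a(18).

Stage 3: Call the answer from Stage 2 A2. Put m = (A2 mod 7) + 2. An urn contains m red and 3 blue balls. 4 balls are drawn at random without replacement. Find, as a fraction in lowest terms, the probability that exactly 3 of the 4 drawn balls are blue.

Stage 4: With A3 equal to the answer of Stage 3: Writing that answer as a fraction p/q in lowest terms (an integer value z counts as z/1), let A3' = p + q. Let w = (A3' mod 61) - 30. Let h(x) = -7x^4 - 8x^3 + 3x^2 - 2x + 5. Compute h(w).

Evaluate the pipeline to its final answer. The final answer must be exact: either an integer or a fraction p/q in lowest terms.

-1859913

Stage 1: squarings mod 899: 421^1=421, 421^2=138, 421^4=165, 421^8=255, 421^16=297, 421^32=107, 421^64=661, 421^128=7, 421^256=49, 421^512=603, 421^1024=413, 421^2048=658, 421^4096=545, 421^8192=355, 421^16384=165, 421^32768=255, 421^65536=297, 421^131072=107, 421^262144=661; 421^262737 = 421^1 * 421^16 * 421^64 * 421^512 * 421^262144 = 752 (mod 899); answer 752
Stage 2: A1 = 752; r = 23; a(3) = -2*(-31) - 3*(-42) + 3*(23) = 257; iterating: a(3)=257, a(4)=-547, a(5)=230, a(6)=1952, a(7)=-6235, a(8)=7304, a(9)=9953, a(10)=-60523, a(11)=113099, a(12)=-14770, a(13)=-491326, a(14)=1366259, a(15)=-1302850, a(16)=-2967055, a(17)=13941437, a(18)=-22890259; answer -22890259
Stage 3: A2 = -22890259; m = 2; total draws C(5,4) = 5; favorable C(3,3)*C(2,1) = 2; P = 2/5; answer 2/5
Stage 4: A3 = 2/5; threaded value p + q = 7; w = -23; -7*(-23)^4 - 8*(-23)^3 + 3*(-23)^2 - 2*(-23)^1 + 5 = (-1958887) + (97336) + (1587) + (46) + (5) = -1859913; answer -1859913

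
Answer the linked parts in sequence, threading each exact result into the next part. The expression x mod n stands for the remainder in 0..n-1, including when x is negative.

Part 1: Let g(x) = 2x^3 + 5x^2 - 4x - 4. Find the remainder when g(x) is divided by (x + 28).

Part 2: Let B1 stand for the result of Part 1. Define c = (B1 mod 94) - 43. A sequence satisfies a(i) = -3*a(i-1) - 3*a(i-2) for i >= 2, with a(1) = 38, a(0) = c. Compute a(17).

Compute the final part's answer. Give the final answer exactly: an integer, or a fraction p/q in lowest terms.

859491

Part 1: remainder = value at the root: 2*(-28)^3 + 5*(-28)^2 - 4*(-28)^1 - 4 = (-43904) + (3920) + (112) + (-4) = -39876; answer -39876
Part 2: B1 = -39876; c = 31; a(2) = -3*(38) - 3*(31) = -207; iterating: a(2)=-207, a(3)=507, a(4)=-900, a(5)=1179, a(6)=-837, a(7)=-1026, a(8)=5589, a(9)=-13689, a(10)=24300, a(11)=-31833, a(12)=22599, a(13)=27702, a(14)=-150903, a(15)=369603, a(16)=-656100, a(17)=859491; answer 859491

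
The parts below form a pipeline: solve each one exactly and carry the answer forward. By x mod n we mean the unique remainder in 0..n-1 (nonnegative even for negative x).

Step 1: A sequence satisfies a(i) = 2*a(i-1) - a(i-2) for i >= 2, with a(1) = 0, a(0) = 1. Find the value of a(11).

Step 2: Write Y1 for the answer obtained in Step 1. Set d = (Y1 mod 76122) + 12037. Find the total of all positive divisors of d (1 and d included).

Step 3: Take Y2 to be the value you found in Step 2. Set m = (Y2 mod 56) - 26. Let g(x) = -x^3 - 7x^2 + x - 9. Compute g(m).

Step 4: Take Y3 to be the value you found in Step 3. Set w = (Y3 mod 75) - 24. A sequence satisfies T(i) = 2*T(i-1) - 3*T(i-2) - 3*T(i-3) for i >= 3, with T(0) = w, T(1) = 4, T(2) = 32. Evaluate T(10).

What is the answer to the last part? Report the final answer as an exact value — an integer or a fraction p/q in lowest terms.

25094

Step 1: a(2) = 2*(0) - 1*(1) = -1; iterating: a(2)=-1, a(3)=-2, a(4)=-3, a(5)=-4, a(6)=-5, a(7)=-6, a(8)=-7, a(9)=-8, a(10)=-9, a(11)=-10; answer -10
Step 2: Y1 = -10; d = 88149; 88149 = 3 * 29383; sigma = (1 + 3) * (1 + 29383) = 4 * 29384 = 117536; answer 117536
Step 3: Y2 = 117536; m = 22; -1*(22)^3 - 7*(22)^2 + 1*(22)^1 - 9 = (-10648) + (-3388) + (22) + (-9) = -14023; answer -14023
Step 4: Y3 = -14023; w = -22; T(3) = 2*(32) - 3*(4) - 3*(-22) = 118; iterating: T(3)=118, T(4)=128, T(5)=-194, T(6)=-1126, T(7)=-2054, T(8)=-148, T(9)=9244, T(10)=25094; answer 25094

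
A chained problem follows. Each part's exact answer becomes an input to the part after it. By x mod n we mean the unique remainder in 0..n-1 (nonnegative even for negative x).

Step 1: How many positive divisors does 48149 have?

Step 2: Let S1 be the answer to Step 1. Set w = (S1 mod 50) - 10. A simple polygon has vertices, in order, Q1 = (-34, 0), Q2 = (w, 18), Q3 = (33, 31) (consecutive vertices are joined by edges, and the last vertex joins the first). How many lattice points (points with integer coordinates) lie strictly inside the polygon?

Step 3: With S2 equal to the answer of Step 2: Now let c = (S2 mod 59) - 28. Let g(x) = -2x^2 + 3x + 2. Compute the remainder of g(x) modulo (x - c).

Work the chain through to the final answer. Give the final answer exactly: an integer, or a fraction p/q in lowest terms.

-462

Step 1: 48149 = 89 * 541; number of divisors = (1+1) * (1+1) = 4; answer 4
Step 2: S1 = 4; w = -6; cross terms: (-34*18 - -6*0)=-612, (-6*31 - 33*18)=-780, (33*0 - -34*31)=1054; twice the area = |-338| = 338; area = 169; boundary points = 2 + 13 + 1 = 16; strictly interior points = area - boundary/2 + 1 = 162; answer 162
Step 3: S2 = 162; c = 16; remainder = value at the root: -2*(16)^2 + 3*(16)^1 + 2 = (-512) + (48) + (2) = -462; answer -462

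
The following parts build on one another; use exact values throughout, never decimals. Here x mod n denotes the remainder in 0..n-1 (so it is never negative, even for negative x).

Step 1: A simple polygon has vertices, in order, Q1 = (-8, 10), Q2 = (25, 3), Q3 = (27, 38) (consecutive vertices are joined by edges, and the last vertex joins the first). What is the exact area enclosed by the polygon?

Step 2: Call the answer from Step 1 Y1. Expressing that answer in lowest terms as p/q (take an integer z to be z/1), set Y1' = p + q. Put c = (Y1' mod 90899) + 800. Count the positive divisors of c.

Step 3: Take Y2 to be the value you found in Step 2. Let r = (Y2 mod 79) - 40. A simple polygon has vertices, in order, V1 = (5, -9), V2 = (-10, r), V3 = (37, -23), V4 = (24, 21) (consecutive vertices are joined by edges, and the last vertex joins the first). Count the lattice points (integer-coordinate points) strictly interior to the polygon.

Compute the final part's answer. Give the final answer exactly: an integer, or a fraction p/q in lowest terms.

1085

Step 1: cross terms: (-8*3 - 25*10)=-274, (25*38 - 27*3)=869, (27*10 - -8*38)=574; twice the area = |1169| = 1169; area = 1169/2; answer 1169/2
Step 2: Y1 = 1169/2; threaded value p + q = 1171; c = 1971; 1971 = 3^3 * 73; number of divisors = (3+1) * (1+1) = 8; answer 8
Step 3: Y2 = 8; r = -32; cross terms: (5*-32 - -10*-9)=-250, (-10*-23 - 37*-32)=1414, (37*21 - 24*-23)=1329, (24*-9 - 5*21)=-321; twice the area = |2172| = 2172; area = 1086; boundary points = 1 + 1 + 1 + 1 = 4; strictly interior points = area - boundary/2 + 1 = 1085; answer 1085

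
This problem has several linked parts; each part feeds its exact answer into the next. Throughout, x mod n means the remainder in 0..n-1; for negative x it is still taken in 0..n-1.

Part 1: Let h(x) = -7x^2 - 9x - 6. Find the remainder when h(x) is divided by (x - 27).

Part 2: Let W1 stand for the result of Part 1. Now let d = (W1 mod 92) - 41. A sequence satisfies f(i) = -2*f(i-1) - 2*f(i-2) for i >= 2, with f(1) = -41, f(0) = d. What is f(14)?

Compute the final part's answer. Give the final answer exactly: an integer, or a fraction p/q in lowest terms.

Part 1: remainder = value at the root: -7*(27)^2 - 9*(27)^1 - 6 = (-5103) + (-243) + (-6) = -5352; answer -5352
Part 2: W1 = -5352; d = 35; f(2) = -2*(-41) - 2*(35) = 12; iterating: f(2)=12, f(3)=58, f(4)=-140, f(5)=164, f(6)=-48, f(7)=-232, f(8)=560, f(9)=-656, f(10)=192, f(11)=928, f(12)=-2240, f(13)=2624, f(14)=-768; answer -768

-768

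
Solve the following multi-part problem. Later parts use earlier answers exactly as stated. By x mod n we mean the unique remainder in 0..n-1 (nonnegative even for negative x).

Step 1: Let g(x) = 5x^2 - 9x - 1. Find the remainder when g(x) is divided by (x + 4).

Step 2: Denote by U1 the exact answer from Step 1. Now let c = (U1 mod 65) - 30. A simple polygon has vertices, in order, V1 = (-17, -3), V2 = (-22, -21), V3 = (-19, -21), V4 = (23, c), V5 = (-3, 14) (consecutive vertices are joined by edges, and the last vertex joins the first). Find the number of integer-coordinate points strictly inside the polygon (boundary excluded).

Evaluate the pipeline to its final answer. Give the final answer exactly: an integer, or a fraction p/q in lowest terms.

Step 1: remainder = value at the root: 5*(-4)^2 - 9*(-4)^1 - 1 = (80) + (36) + (-1) = 115; answer 115
Step 2: U1 = 115; c = 20; cross terms: (-17*-21 - -22*-3)=291, (-22*-21 - -19*-21)=63, (-19*20 - 23*-21)=103, (23*14 - -3*20)=382, (-3*-3 - -17*14)=247; twice the area = |1086| = 1086; area = 543; boundary points = 1 + 3 + 1 + 2 + 1 = 8; strictly interior points = area - boundary/2 + 1 = 540; answer 540

540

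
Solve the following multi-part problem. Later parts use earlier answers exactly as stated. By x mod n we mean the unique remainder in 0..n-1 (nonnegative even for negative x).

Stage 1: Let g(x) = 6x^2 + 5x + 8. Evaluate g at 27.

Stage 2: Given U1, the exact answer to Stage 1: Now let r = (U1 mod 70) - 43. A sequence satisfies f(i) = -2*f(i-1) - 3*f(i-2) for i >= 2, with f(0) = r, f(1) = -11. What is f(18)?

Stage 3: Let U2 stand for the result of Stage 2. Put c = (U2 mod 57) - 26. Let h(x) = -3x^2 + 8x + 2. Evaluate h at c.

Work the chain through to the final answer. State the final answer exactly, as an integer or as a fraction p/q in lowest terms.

-609

Stage 1: 6*(27)^2 + 5*(27)^1 + 8 = (4374) + (135) + (8) = 4517; answer 4517
Stage 2: U1 = 4517; r = -6; f(2) = -2*(-11) - 3*(-6) = 40; iterating: f(2)=40, f(3)=-47, f(4)=-26, f(5)=193, f(6)=-308, f(7)=37, f(8)=850, f(9)=-1811, f(10)=1072, f(11)=3289, f(12)=-9794, f(13)=9721, f(14)=9940, f(15)=-49043, f(16)=68266, f(17)=10597, f(18)=-225992; answer -225992
Stage 3: U2 = -225992; c = -13; -3*(-13)^2 + 8*(-13)^1 + 2 = (-507) + (-104) + (2) = -609; answer -609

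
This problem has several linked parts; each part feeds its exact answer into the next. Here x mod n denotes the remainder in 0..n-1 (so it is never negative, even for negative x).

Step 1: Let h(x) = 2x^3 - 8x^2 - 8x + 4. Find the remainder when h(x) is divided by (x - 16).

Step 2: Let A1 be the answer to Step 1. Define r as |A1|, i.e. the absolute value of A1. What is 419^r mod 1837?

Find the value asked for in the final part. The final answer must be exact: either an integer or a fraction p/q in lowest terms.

1640

Step 1: remainder = value at the root: 2*(16)^3 - 8*(16)^2 - 8*(16)^1 + 4 = (8192) + (-2048) + (-128) + (4) = 6020; answer 6020
Step 2: A1 = 6020; r = 6020; squarings mod 1837: 419^1=419, 419^2=1046, 419^4=1101, 419^8=1618, 419^16=199, 419^32=1024, 419^64=1486, 419^128=122, 419^256=188, 419^512=441, 419^1024=1596, 419^2048=1134, 419^4096=56; 419^6020 = 419^4 * 419^128 * 419^256 * 419^512 * 419^1024 * 419^4096 = 1640 (mod 1837); answer 1640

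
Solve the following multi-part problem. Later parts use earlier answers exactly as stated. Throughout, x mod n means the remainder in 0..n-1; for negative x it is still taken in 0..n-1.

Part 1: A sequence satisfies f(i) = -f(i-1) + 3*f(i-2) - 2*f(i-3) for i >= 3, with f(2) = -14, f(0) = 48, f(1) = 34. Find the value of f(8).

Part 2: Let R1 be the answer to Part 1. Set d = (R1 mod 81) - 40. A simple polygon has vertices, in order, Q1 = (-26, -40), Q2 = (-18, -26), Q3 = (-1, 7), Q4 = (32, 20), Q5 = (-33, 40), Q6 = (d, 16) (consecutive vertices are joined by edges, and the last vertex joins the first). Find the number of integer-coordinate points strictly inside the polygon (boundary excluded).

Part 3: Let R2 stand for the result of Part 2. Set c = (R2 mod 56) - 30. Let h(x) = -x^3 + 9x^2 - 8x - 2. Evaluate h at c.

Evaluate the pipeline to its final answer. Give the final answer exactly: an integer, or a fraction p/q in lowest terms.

Part 1: f(3) = -1*(-14) + 3*(34) - 2*(48) = 20; iterating: f(3)=20, f(4)=-130, f(5)=218, f(6)=-648, f(7)=1562, f(8)=-3942; answer -3942
Part 2: R1 = -3942; d = -13; cross terms: (-26*-26 - -18*-40)=-44, (-18*7 - -1*-26)=-152, (-1*20 - 32*7)=-244, (32*40 - -33*20)=1940, (-33*16 - -13*40)=-8, (-13*-40 - -26*16)=936; twice the area = |2428| = 2428; area = 1214; boundary points = 2 + 1 + 1 + 5 + 4 + 1 = 14; strictly interior points = area - boundary/2 + 1 = 1208; answer 1208
Part 3: R2 = 1208; c = 2; -1*(2)^3 + 9*(2)^2 - 8*(2)^1 - 2 = (-8) + (36) + (-16) + (-2) = 10; answer 10

10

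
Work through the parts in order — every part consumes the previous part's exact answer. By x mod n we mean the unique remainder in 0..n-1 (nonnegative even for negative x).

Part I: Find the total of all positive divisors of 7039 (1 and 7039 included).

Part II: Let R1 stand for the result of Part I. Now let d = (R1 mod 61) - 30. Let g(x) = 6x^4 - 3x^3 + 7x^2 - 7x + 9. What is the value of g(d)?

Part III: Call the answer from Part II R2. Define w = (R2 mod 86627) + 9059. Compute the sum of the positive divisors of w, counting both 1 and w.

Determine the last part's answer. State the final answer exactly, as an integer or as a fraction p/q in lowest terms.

14448

Part I: 7039 is prime, so its only divisors are 1 and 7039; sigma = 1 + 7039 = 7040; answer 7040
Part II: R1 = 7040; d = -5; 6*(-5)^4 - 3*(-5)^3 + 7*(-5)^2 - 7*(-5)^1 + 9 = (3750) + (375) + (175) + (35) + (9) = 4344; answer 4344
Part III: R2 = 4344; w = 13403; 13403 = 13 * 1031; sigma = (1 + 13) * (1 + 1031) = 14 * 1032 = 14448; answer 14448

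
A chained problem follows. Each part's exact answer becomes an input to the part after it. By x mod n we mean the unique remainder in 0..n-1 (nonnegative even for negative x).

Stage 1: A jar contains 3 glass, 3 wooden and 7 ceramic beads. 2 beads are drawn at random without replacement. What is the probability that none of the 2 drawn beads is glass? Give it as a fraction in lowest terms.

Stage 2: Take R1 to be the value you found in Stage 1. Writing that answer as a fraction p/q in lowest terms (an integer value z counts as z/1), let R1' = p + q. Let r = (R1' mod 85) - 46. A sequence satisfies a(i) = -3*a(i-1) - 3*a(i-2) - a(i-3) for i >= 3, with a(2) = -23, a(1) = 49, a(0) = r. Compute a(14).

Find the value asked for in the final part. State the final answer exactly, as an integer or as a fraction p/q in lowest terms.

5749

Stage 1: total draws C(13,2) = 78; favorable C(10,2) = 45; P = 15/26; answer 15/26
Stage 2: R1 = 15/26; threaded value p + q = 41; r = -5; a(3) = -3*(-23) - 3*(49) - 1*(-5) = -73; iterating: a(3)=-73, a(4)=239, a(5)=-475, a(6)=781, a(7)=-1157, a(8)=1603, a(9)=-2119, a(10)=2705, a(11)=-3361, a(12)=4087, a(13)=-4883, a(14)=5749; answer 5749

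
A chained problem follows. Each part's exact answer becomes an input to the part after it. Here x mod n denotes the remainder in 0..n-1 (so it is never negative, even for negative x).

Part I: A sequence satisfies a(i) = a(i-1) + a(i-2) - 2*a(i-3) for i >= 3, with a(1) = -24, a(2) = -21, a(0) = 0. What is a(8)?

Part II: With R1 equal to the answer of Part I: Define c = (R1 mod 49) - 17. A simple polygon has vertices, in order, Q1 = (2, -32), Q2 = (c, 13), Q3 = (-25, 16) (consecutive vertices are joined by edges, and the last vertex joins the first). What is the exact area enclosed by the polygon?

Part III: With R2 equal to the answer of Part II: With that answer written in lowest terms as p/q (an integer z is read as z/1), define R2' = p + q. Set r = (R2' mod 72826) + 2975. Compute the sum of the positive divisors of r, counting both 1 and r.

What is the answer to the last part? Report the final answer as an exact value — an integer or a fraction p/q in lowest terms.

7502

Part I: a(3) = 1*(-21) + 1*(-24) - 2*(0) = -45; iterating: a(3)=-45, a(4)=-18, a(5)=-21, a(6)=51, a(7)=66, a(8)=159; answer 159
Part II: R1 = 159; c = -5; cross terms: (2*13 - -5*-32)=-134, (-5*16 - -25*13)=245, (-25*-32 - 2*16)=768; twice the area = |879| = 879; area = 879/2; answer 879/2
Part III: R2 = 879/2; threaded value p + q = 881; r = 3856; 3856 = 2^4 * 241; sigma = (1 + 2 + 4 + 8 + 16) * (1 + 241) = 31 * 242 = 7502; answer 7502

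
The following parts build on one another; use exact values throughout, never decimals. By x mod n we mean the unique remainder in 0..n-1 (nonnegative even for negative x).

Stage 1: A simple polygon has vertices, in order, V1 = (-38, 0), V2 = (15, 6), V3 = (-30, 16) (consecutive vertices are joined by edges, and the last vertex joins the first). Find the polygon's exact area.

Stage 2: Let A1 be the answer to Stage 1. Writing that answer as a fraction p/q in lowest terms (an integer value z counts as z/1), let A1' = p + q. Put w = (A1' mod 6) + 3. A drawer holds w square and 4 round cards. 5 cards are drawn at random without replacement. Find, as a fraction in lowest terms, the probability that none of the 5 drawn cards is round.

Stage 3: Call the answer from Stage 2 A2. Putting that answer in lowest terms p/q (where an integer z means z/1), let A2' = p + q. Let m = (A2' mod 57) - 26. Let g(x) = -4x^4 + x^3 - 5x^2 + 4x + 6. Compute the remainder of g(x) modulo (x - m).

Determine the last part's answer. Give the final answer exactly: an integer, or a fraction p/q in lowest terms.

Stage 1: cross terms: (-38*6 - 15*0)=-228, (15*16 - -30*6)=420, (-30*0 - -38*16)=608; twice the area = |800| = 800; area = 400; answer 400
Stage 2: A1 = 400; threaded value p + q = 401; w = 8; total draws C(12,5) = 792; favorable C(8,5) = 56; P = 7/99; answer 7/99
Stage 3: A2 = 7/99; threaded value p + q = 106; m = 23; remainder = value at the root: -4*(23)^4 + 1*(23)^3 - 5*(23)^2 + 4*(23)^1 + 6 = (-1119364) + (12167) + (-2645) + (92) + (6) = -1109744; answer -1109744

-1109744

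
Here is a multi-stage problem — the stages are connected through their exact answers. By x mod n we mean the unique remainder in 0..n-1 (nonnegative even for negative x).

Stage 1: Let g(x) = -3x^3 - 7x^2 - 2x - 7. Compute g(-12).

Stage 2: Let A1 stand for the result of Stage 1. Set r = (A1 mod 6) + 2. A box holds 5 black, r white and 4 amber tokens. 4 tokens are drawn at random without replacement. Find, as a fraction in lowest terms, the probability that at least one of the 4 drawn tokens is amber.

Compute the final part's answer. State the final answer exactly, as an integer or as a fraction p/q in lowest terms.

Stage 1: -3*(-12)^3 - 7*(-12)^2 - 2*(-12)^1 - 7 = (5184) + (-1008) + (24) + (-7) = 4193; answer 4193
Stage 2: A1 = 4193; r = 7; total draws C(16,4) = 1820; complement C(12,4) = 495; favorable 1820 - 495 = 1325; P = 265/364; answer 265/364

265/364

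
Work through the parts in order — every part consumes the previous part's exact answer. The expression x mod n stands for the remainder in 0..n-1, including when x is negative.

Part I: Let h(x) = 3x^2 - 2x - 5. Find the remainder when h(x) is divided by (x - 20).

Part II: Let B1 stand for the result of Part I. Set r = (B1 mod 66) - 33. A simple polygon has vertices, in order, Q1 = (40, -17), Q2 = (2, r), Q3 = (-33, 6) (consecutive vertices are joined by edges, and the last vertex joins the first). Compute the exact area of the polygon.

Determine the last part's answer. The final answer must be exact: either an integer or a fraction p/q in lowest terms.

367/2

Part I: remainder = value at the root: 3*(20)^2 - 2*(20)^1 - 5 = (1200) + (-40) + (-5) = 1155; answer 1155
Part II: B1 = 1155; r = 0; cross terms: (40*0 - 2*-17)=34, (2*6 - -33*0)=12, (-33*-17 - 40*6)=321; twice the area = |367| = 367; area = 367/2; answer 367/2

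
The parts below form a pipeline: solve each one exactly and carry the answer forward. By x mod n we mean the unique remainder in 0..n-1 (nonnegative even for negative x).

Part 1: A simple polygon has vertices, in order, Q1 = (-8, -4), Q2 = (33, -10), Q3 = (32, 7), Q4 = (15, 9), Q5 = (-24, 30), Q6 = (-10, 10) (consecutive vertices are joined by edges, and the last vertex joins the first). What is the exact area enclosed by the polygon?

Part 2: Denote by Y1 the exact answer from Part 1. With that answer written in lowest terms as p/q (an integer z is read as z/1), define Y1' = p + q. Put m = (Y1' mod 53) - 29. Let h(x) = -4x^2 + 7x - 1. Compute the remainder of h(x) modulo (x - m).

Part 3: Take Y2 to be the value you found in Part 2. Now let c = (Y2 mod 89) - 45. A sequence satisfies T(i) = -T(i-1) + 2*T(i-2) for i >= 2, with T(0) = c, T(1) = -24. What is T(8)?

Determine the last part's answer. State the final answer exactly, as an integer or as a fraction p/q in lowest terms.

2642

Part 1: cross terms: (-8*-10 - 33*-4)=212, (33*7 - 32*-10)=551, (32*9 - 15*7)=183, (15*30 - -24*9)=666, (-24*10 - -10*30)=60, (-10*-4 - -8*10)=120; twice the area = |1792| = 1792; area = 896; answer 896
Part 2: Y1 = 896; threaded value p + q = 897; m = 20; remainder = value at the root: -4*(20)^2 + 7*(20)^1 - 1 = (-1600) + (140) + (-1) = -1461; answer -1461
Part 3: Y2 = -1461; c = 7; T(2) = -1*(-24) + 2*(7) = 38; iterating: T(2)=38, T(3)=-86, T(4)=162, T(5)=-334, T(6)=658, T(7)=-1326, T(8)=2642; answer 2642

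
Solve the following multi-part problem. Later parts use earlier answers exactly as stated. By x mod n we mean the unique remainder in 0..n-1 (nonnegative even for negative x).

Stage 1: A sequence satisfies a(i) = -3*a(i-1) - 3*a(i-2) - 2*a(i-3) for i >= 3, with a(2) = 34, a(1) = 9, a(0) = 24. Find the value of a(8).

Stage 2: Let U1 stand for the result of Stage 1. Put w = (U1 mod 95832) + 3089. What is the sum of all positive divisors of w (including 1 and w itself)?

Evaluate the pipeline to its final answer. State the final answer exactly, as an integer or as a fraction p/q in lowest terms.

11672

Stage 1: a(3) = -3*(34) - 3*(9) - 2*(24) = -177; iterating: a(3)=-177, a(4)=411, a(5)=-770, a(6)=1431, a(7)=-2805, a(8)=5662; answer 5662
Stage 2: U1 = 5662; w = 8751; 8751 = 3 * 2917; sigma = (1 + 3) * (1 + 2917) = 4 * 2918 = 11672; answer 11672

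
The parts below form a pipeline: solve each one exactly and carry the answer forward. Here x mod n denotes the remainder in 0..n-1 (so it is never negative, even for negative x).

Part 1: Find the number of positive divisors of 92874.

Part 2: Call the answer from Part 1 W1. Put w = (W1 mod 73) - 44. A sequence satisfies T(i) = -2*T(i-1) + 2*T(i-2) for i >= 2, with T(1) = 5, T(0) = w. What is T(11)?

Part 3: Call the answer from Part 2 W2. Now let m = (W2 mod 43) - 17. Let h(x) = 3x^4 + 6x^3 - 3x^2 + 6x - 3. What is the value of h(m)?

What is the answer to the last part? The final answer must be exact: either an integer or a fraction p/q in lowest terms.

Part 1: 92874 = 2 * 3 * 23 * 673; number of divisors = (1+1) * (1+1) * (1+1) * (1+1) = 16; answer 16
Part 2: W1 = 16; w = -28; T(2) = -2*(5) + 2*(-28) = -66; iterating: T(2)=-66, T(3)=142, T(4)=-416, T(5)=1116, T(6)=-3064, T(7)=8360, T(8)=-22848, T(9)=62416, T(10)=-170528, T(11)=465888; answer 465888
Part 3: W2 = 465888; m = 9; 3*(9)^4 + 6*(9)^3 - 3*(9)^2 + 6*(9)^1 - 3 = (19683) + (4374) + (-243) + (54) + (-3) = 23865; answer 23865

23865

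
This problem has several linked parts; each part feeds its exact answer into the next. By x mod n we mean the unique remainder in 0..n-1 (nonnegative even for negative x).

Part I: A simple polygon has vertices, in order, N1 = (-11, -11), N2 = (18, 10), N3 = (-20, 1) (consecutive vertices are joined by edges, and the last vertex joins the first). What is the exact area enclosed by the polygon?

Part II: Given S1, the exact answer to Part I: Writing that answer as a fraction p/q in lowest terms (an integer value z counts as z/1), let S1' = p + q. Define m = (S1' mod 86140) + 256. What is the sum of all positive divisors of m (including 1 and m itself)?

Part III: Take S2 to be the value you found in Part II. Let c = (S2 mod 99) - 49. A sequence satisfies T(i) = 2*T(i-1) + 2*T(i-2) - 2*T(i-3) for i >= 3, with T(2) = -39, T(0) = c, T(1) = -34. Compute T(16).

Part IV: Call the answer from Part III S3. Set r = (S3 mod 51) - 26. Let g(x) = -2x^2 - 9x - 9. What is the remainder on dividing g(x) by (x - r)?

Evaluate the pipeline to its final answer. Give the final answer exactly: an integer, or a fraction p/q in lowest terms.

-77

Part I: cross terms: (-11*10 - 18*-11)=88, (18*1 - -20*10)=218, (-20*-11 - -11*1)=231; twice the area = |537| = 537; area = 537/2; answer 537/2
Part II: S1 = 537/2; threaded value p + q = 539; m = 795; 795 = 3 * 5 * 53; sigma = (1 + 3) * (1 + 5) * (1 + 53) = 4 * 6 * 54 = 1296; answer 1296
Part III: S2 = 1296; c = -40; T(3) = 2*(-39) + 2*(-34) - 2*(-40) = -66; iterating: T(3)=-66, T(4)=-142, T(5)=-338, T(6)=-828, T(7)=-2048, T(8)=-5076, T(9)=-12592, T(10)=-31240, T(11)=-77512, T(12)=-192320, T(13)=-477184, T(14)=-1183984, T(15)=-2937696, T(16)=-7288992; answer -7288992
Part IV: S3 = -7288992; r = 4; remainder = value at the root: -2*(4)^2 - 9*(4)^1 - 9 = (-32) + (-36) + (-9) = -77; answer -77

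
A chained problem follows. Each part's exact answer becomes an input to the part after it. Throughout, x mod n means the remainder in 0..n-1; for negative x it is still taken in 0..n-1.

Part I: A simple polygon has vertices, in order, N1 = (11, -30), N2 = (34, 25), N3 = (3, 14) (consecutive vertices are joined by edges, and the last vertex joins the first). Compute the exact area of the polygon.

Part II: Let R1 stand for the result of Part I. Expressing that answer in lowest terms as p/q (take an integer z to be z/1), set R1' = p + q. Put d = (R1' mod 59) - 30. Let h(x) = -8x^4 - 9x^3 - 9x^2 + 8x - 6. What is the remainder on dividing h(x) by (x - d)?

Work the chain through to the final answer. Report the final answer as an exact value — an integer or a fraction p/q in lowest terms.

-106332

Part I: cross terms: (11*25 - 34*-30)=1295, (34*14 - 3*25)=401, (3*-30 - 11*14)=-244; twice the area = |1452| = 1452; area = 726; answer 726
Part II: R1 = 726; threaded value p + q = 727; d = -11; remainder = value at the root: -8*(-11)^4 - 9*(-11)^3 - 9*(-11)^2 + 8*(-11)^1 - 6 = (-117128) + (11979) + (-1089) + (-88) + (-6) = -106332; answer -106332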